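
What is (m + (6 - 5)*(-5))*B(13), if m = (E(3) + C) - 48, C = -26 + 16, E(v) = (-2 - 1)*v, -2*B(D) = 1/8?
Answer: 9/2 ≈ 4.5000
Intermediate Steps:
B(D) = -1/16 (B(D) = -1/2/8 = -1/2*1/8 = -1/16)
E(v) = -3*v
C = -10
m = -67 (m = (-3*3 - 10) - 48 = (-9 - 10) - 48 = -19 - 48 = -67)
(m + (6 - 5)*(-5))*B(13) = (-67 + (6 - 5)*(-5))*(-1/16) = (-67 + 1*(-5))*(-1/16) = (-67 - 5)*(-1/16) = -72*(-1/16) = 9/2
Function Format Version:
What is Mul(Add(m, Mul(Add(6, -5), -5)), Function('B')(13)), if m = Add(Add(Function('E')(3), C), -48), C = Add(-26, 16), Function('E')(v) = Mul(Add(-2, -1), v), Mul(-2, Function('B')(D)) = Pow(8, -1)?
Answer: Rational(9, 2) ≈ 4.5000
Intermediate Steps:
Function('B')(D) = Rational(-1, 16) (Function('B')(D) = Mul(Rational(-1, 2), Pow(8, -1)) = Mul(Rational(-1, 2), Rational(1, 8)) = Rational(-1, 16))
Function('E')(v) = Mul(-3, v)
C = -10
m = -67 (m = Add(Add(Mul(-3, 3), -10), -48) = Add(Add(-9, -10), -48) = Add(-19, -48) = -67)
Mul(Add(m, Mul(Add(6, -5), -5)), Function('B')(13)) = Mul(Add(-67, Mul(Add(6, -5), -5)), Rational(-1, 16)) = Mul(Add(-67, Mul(1, -5)), Rational(-1, 16)) = Mul(Add(-67, -5), Rational(-1, 16)) = Mul(-72, Rational(-1, 16)) = Rational(9, 2)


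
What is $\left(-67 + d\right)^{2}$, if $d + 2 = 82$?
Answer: $169$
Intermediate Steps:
$d = 80$ ($d = -2 + 82 = 80$)
$\left(-67 + d\right)^{2} = \left(-67 + 80\right)^{2} = 13^{2} = 169$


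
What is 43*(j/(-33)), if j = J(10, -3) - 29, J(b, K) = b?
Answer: 817/33 ≈ 24.758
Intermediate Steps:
j = -19 (j = 10 - 29 = -19)
43*(j/(-33)) = 43*(-19/(-33)) = 43*(-19*(-1/33)) = 43*(19/33) = 817/33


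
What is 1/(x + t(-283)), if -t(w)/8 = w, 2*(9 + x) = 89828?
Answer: 1/47169 ≈ 2.1200e-5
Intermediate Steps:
x = 44905 (x = -9 + (½)*89828 = -9 + 44914 = 44905)
t(w) = -8*w
1/(x + t(-283)) = 1/(44905 - 8*(-283)) = 1/(44905 + 2264) = 1/47169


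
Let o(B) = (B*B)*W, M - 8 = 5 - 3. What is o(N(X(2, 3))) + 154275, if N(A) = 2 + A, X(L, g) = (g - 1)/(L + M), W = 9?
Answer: 617269/4 ≈ 1.5432e+5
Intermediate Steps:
M = 10 (M = 8 + (5 - 3) = 8 + 2 = 10)
X(L, g) = (-1 + g)/(10 + L) (X(L, g) = (g - 1)/(L + 10) = (-1 + g)/(10 + L))
o(B) = 9*B² (o(B) = (B*B)*9 = B²*9 = 9*B²)
o(N(X(2, 3))) + 154275 = 9*(2 + (-1 + 3)/(10 + 2))² + 154275 = 9*(2 + 2/12)² + 154275 = 9*(2 + (1/12)*2)² + 154275 = 9*(2 + ⅙)² + 154275 = 9*(13/6)² + 154275 = 9*(169/36) + 154275 = 169/4 + 154275 = 617269/4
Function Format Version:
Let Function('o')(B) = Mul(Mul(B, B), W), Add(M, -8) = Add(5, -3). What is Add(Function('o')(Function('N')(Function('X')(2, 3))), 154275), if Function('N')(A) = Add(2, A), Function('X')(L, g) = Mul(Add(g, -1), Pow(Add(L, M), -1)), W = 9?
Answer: Rational(617269, 4) ≈ 1.5432e+5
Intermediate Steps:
M = 10 (M = Add(8, Add(5, -3)) = Add(8, 2) = 10)
Function('X')(L, g) = Mul(Pow(Add(10, L), -1), Add(-1, g)) (Function('X')(L, g) = Mul(Add(g, -1), Pow(Add(L, 10), -1)) = Mul(Add(-1, g), Pow(Add(10, L), -1)) = Mul(Pow(Add(10, L), -1), Add(-1, g)))
Function('o')(B) = Mul(9, Pow(B, 2)) (Function('o')(B) = Mul(Mul(B, B), 9) = Mul(Pow(B, 2), 9) = Mul(9, Pow(B, 2)))
Add(Function('o')(Function('N')(Function('X')(2, 3))), 154275) = Add(Mul(9, Pow(Add(2, Mul(Pow(Add(10, 2), -1), Add(-1, 3))), 2)), 154275) = Add(Mul(9, Pow(Add(2, Mul(Pow(12, -1), 2)), 2)), 154275) = Add(Mul(9, Pow(Add(2, Mul(Rational(1, 12), 2)), 2)), 154275) = Add(Mul(9, Pow(Add(2, Rational(1, 6)), 2)), 154275) = Add(Mul(9, Pow(Rational(13, 6), 2)), 154275) = Add(Mul(9, Rational(169, 36)), 154275) = Add(Rational(169, 4), 154275) = Rational(617269, 4)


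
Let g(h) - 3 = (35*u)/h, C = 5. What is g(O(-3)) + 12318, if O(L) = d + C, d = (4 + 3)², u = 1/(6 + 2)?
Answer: 5322707/432 ≈ 12321.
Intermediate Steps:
u = ⅛ (u = 1/8 = ⅛ ≈ 0.12500)
d = 49 (d = 7² = 49)
O(L) = 54 (O(L) = 49 + 5 = 54)
g(h) = 3 + 35/(8*h) (g(h) = 3 + (35*(⅛))/h = 3 + 35/(8*h))
g(O(-3)) + 12318 = (3 + (35/8)/54) + 12318 = (3 + (35/8)*(1/54)) + 12318 = (3 + 35/432) + 12318 = 1331/432 + 12318 = 5322707/432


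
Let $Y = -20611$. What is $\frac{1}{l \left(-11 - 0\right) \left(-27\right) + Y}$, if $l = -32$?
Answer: $- \frac{1}{30115} \approx -3.3206 \cdot 10^{-5}$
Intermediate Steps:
$\frac{1}{l \left(-11 - 0\right) \left(-27\right) + Y} = \frac{1}{- 32 \left(-11 - 0\right) \left(-27\right) - 20611} = \frac{1}{- 32 \left(-11 + 0\right) \left(-27\right) - 20611} = \frac{1}{\left(-32\right) \left(-11\right) \left(-27\right) - 20611} = \frac{1}{352 \left(-27\right) - 20611} = \frac{1}{-9504 - 20611} = \frac{1}{-30115} = - \frac{1}{30115}$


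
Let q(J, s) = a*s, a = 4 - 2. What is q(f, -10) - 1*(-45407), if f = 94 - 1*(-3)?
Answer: 45387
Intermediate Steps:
a = 2
f = 97 (f = 94 + 3 = 97)
q(J, s) = 2*s
q(f, -10) - 1*(-45407) = 2*(-10) - 1*(-45407) = -20 + 45407 = 45387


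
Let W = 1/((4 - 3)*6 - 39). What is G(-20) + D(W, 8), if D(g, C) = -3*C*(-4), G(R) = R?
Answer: 76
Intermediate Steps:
W = -1/33 (W = 1/(1*6 - 39) = 1/(6 - 39) = 1/(-33) = -1/33 ≈ -0.030303)
D(g, C) = 12*C
G(-20) + D(W, 8) = -20 + 12*8 = -20 + 96 = 76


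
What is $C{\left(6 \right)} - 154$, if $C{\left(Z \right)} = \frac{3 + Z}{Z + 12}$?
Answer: $- \frac{307}{2} \approx -153.5$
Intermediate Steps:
$C{\left(Z \right)} = \frac{3 + Z}{12 + Z}$
$C{\left(6 \right)} - 154 = \frac{3 + 6}{12 + 6} - 154 = \frac{1}{18} \cdot 9 - 154 = \frac{1}{2} - 154 = - \frac{307}{2}$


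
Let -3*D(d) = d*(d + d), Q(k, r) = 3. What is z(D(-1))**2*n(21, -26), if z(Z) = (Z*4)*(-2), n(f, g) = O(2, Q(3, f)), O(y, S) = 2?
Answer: 512/9 ≈ 56.889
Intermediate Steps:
n(f, g) = 2
D(d) = -2*d**2/3 (D(d) = -d*(d + d)/3 = -d*2*d/3 = -2*d**2/3)
z(Z) = -8*Z (z(Z) = (4*Z)*(-2) = -8*Z)
z(D(-1))**2*n(21, -26) = (-(-16)*(-1)**2/3)**2*2 = (-(-16)/3)**2*2 = (-8*(-2/3))**2*2 = (16/3)**2*2 = (256/9)*2 = 512/9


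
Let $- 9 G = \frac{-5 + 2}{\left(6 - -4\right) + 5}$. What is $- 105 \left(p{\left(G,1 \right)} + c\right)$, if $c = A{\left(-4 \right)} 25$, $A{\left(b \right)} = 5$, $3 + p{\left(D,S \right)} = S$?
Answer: $-12915$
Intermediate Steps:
$G = \frac{1}{45}$ ($G = - \frac{\left(-5 + 2\right) \frac{1}{\left(6 - -4\right) + 5}}{9} = - \frac{\left(-3\right) \frac{1}{\left(6 + 4\right) + 5}}{9} = - \frac{\left(-3\right) \frac{1}{10 + 5}}{9} = - \frac{\left(-3\right) \frac{1}{15}}{9} = \left(- \frac{1}{9}\right) \left(- \frac{1}{5}\right) = \frac{1}{45} \approx 0.022222$)
$p{\left(D,S \right)} = -3 + S$
$c = 125$ ($c = 5 \cdot 25 = 125$)
$- 105 \left(p{\left(G,1 \right)} + c\right) = - 105 \left(\left(-3 + 1\right) + 125\right) = - 105 \left(-2 + 125\right) = \left(-105\right) 123 = -12915$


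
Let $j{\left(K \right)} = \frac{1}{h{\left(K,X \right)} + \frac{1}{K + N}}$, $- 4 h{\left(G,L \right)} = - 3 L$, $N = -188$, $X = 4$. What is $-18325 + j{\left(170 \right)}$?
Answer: $- \frac{971207}{53} \approx -18325.0$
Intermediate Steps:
$h{\left(G,L \right)} = \frac{3 L}{4}$ ($h{\left(G,L \right)} = - \frac{\left(-3\right) L}{4} = \frac{3 L}{4}$)
$j{\left(K \right)} = \frac{1}{3 + \frac{1}{-188 + K}}$ ($j{\left(K \right)} = \frac{1}{\frac{3}{4} \cdot 4 + \frac{1}{K - 188}} = \frac{1}{3 + \frac{1}{-188 + K}}$)
$-18325 + j{\left(170 \right)} = -18325 + \frac{-188 + 170}{-563 + 3 \cdot 170} = -18325 + \frac{1}{-563 + 510} \left(-18\right) = -18325 + \frac{1}{-53} \left(-18\right) = -18325 - - \frac{18}{53} = -18325 + \frac{18}{53} = - \frac{971207}{53}$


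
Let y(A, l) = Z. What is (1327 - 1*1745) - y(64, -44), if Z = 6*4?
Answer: -442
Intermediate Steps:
Z = 24
y(A, l) = 24
(1327 - 1*1745) - y(64, -44) = (1327 - 1*1745) - 1*24 = (1327 - 1745) - 24 = -418 - 24 = -442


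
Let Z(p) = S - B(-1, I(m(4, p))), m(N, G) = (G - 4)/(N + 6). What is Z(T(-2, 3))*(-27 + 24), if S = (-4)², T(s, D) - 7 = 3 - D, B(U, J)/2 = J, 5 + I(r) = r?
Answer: -381/5 ≈ -76.200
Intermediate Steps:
m(N, G) = (-4 + G)/(6 + N)
I(r) = -5 + r
B(U, J) = 2*J
T(s, D) = 10 - D (T(s, D) = 7 + (3 - D) = 10 - D)
S = 16
Z(p) = 134/5 - p/5 (Z(p) = 16 - 2*(-5 + (-4 + p)/(6 + 4)) = 16 - 2*(-5 + (-4 + p)/10) = 16 - 2*(-5 + (-⅖ + p/10)) = 16 - 2*(-27/5 + p/10) = 16 - (-54/5 + p/5) = 16 + (54/5 - p/5) = 134/5 - p/5)
Z(T(-2, 3))*(-27 + 24) = (134/5 - (10 - 1*3)/5)*(-27 + 24) = (134/5 - (10 - 3)/5)*(-3) = (134/5 - ⅕*7)*(-3) = (134/5 - 7/5)*(-3) = (127/5)*(-3) = -381/5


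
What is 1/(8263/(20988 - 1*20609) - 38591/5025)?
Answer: 1904475/26895586 ≈ 0.070810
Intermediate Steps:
1/(8263/(20988 - 1*20609) - 38591/5025) = 1/(8263/(20988 - 20609) - 38591*1/5025) = 1/(8263/379 - 38591/5025) = 1/(26895586/1904475) = 1904475/26895586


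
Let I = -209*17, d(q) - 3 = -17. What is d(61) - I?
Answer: 3539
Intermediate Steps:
d(q) = -14 (d(q) = 3 - 17 = -14)
I = -3553
d(61) - I = -14 - 1*(-3553) = -14 + 3553 = 3539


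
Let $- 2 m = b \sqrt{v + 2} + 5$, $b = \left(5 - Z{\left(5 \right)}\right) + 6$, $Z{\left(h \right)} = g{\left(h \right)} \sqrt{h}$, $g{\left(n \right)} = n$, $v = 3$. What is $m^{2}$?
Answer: $\frac{1005}{4} - 110 \sqrt{5} \approx 5.2825$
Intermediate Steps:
$Z{\left(h \right)} = h^{\frac{3}{2}}$ ($Z{\left(h \right)} = h \sqrt{h} = h^{\frac{3}{2}}$)
$b = 11 - 5 \sqrt{5}$ ($b = \left(5 - 5^{\frac{3}{2}}\right) + 6 = \left(5 - 5 \sqrt{5}\right) + 6 = 11 - 5 \sqrt{5} \approx -0.18034$)
$m = - \frac{5}{2} - \frac{\sqrt{5} \left(11 - 5 \sqrt{5}\right)}{2}$ ($m = - \frac{\left(11 - 5 \sqrt{5}\right) \sqrt{3 + 2} + 5}{2} = - \frac{\left(11 - 5 \sqrt{5}\right) \sqrt{5} + 5}{2} = - \frac{\sqrt{5} \left(11 - 5 \sqrt{5}\right) + 5}{2} = - \frac{5 + \sqrt{5} \left(11 - 5 \sqrt{5}\right)}{2} = - \frac{5}{2} - \frac{\sqrt{5} \left(11 - 5 \sqrt{5}\right)}{2} \approx -2.2984$)
$m^{2} = \left(10 - \frac{11 \sqrt{5}}{2}\right)^{2}$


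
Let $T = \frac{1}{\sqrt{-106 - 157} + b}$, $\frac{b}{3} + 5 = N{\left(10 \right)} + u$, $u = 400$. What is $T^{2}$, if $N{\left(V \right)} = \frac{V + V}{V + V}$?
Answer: $\frac{1}{\left(1188 + i \sqrt{263}\right)^{2}} \approx 7.0815 \cdot 10^{-7} - 1.9337 \cdot 10^{-8} i$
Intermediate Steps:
$N{\left(V \right)} = 1$ ($N{\left(V \right)} = \frac{2 V}{2 V} = 2 V \frac{1}{2 V} = 1$)
$b = 1188$ ($b = -15 + 3 \left(1 + 400\right) = -15 + 3 \cdot 401 = -15 + 1203 = 1188$)
$T = \frac{1}{1188 + i \sqrt{263}}$ ($T = \frac{1}{\sqrt{-106 - 157} + 1188} = \frac{1}{\sqrt{-263} + 1188} = \frac{1}{i \sqrt{263} + 1188} = \frac{1}{1188 + i \sqrt{263}} \approx 0.00084159 - 1.149 \cdot 10^{-5} i$)
$T^{2} = \left(\frac{1188}{1411607} - \frac{i \sqrt{263}}{1411607}\right)^{2}$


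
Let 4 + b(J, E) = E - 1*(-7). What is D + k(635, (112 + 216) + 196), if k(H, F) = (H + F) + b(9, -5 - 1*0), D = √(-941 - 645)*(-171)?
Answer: 1157 - 171*I*√1586 ≈ 1157.0 - 6810.0*I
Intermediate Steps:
D = -171*I*√1586 (D = √(-1586)*(-171) = (I*√1586)*(-171) = -171*I*√1586 ≈ -6810.0*I)
b(J, E) = 3 + E (b(J, E) = -4 + (E - 1*(-7)) = -4 + (E + 7) = -4 + (7 + E) = 3 + E)
k(H, F) = -2 + F + H (k(H, F) = (H + F) + (3 + (-5 - 1*0)) = (F + H) + (3 + (-5 + 0)) = (F + H) + (3 - 5) = (F + H) - 2 = -2 + F + H)
D + k(635, (112 + 216) + 196) = -171*I*√1586 + (-2 + ((112 + 216) + 196) + 635) = -171*I*√1586 + (-2 + (328 + 196) + 635) = -171*I*√1586 + (-2 + 524 + 635) = -171*I*√1586 + 1157 = 1157 - 171*I*√1586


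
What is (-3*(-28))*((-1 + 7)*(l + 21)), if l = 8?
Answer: 14616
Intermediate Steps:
(-3*(-28))*((-1 + 7)*(l + 21)) = (-3*(-28))*((-1 + 7)*(8 + 21)) = 84*(6*29) = 84*174 = 14616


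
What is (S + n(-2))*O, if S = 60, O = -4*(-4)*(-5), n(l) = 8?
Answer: -5440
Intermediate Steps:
O = -80 (O = 16*(-5) = -80)
(S + n(-2))*O = (60 + 8)*(-80) = 68*(-80) = -5440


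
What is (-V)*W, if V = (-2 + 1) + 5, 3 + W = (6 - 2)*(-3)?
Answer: 60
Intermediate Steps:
W = -15 (W = -3 + (6 - 2)*(-3) = -3 + 4*(-3) = -3 - 12 = -15)
V = 4 (V = -1 + 5 = 4)
(-V)*W = -1*4*(-15) = -4*(-15) = 60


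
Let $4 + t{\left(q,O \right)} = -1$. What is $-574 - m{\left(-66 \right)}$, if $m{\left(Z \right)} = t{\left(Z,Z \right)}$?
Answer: $-569$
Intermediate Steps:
$t{\left(q,O \right)} = -5$ ($t{\left(q,O \right)} = -4 - 1 = -5$)
$m{\left(Z \right)} = -5$
$-574 - m{\left(-66 \right)} = -574 - -5 = -574 + 5 = -569$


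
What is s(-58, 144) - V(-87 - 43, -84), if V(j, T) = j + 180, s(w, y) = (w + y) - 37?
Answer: -1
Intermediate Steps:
s(w, y) = -37 + w + y
V(j, T) = 180 + j
s(-58, 144) - V(-87 - 43, -84) = (-37 - 58 + 144) - (180 + (-87 - 43)) = 49 - (180 - 130) = 49 - 1*50 = 49 - 50 = -1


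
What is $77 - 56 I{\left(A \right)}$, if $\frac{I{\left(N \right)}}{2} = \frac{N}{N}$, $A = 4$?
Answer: $-35$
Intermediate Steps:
$I{\left(N \right)} = 2$ ($I{\left(N \right)} = 2 \frac{N}{N} = 2 \cdot 1 = 2$)
$77 - 56 I{\left(A \right)} = 77 - 112 = -35$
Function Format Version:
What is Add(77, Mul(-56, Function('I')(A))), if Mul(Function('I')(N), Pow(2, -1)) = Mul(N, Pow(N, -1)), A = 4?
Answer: -35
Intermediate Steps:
Function('I')(N) = 2 (Function('I')(N) = Mul(2, Mul(N, Pow(N, -1))) = Mul(2, 1) = 2)
Add(77, Mul(-56, Function('I')(A))) = Add(77, Mul(-56, 2)) = Add(77, -112) = -35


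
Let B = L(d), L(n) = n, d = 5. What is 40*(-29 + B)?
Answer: -960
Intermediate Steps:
B = 5
40*(-29 + B) = 40*(-29 + 5) = 40*(-24) = -960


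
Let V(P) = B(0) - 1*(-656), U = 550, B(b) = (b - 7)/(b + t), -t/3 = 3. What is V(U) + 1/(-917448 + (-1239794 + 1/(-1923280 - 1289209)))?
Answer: 40963916801736428/62371045758051 ≈ 656.78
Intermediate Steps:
t = -9 (t = -3*3 = -9)
B(b) = (-7 + b)/(-9 + b) (B(b) = (b - 7)/(b - 9) = (-7 + b)/(-9 + b))
V(P) = 5911/9 (V(P) = (-7 + 0)/(-9 + 0) - 1*(-656) = -7/(-9) + 656 = -⅑*(-7) + 656 = 7/9 + 656 = 5911/9)
V(U) + 1/(-917448 + (-1239794 + 1/(-1923280 - 1289209))) = 5911/9 + 1/(-917448 + (-1239794 + 1/(-1923280 - 1289209))) = 5911/9 + 1/(-917448 + (-1239794 + 1/(-3212489))) = 5911/9 + 1/(-917448 + (-1239794 - 1/3212489)) = 5911/9 + 1/(-917448 - 3982824587267/3212489) = 5911/9 + 1/(-6930116195339/3212489) = 5911/9 - 3212489/6930116195339 = 40963916801736428/62371045758051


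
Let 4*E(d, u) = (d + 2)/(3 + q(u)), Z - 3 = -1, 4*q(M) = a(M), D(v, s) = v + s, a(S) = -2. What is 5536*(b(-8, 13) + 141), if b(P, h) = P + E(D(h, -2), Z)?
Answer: 3717424/5 ≈ 7.4349e+5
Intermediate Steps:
D(v, s) = s + v
q(M) = -½ (q(M) = (¼)*(-2) = -½)
Z = 2 (Z = 3 - 1 = 2)
E(d, u) = ⅕ + d/10 (E(d, u) = ((d + 2)/(3 - ½))/4 = ((2 + d)/(5/2))/4 = ((2 + d)*(⅖))/4 = (⅘ + 2*d/5)/4 = ⅕ + d/10)
b(P, h) = P + h/10 (b(P, h) = P + (⅕ + (-2 + h)/10) = P + (⅕ + (-⅕ + h/10)) = P + h/10)
5536*(b(-8, 13) + 141) = 5536*((-8 + (⅒)*13) + 141) = 5536*((-8 + 13/10) + 141) = 5536*(-67/10 + 141) = 5536*(1343/10) = 3717424/5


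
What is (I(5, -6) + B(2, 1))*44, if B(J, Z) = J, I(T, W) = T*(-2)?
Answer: -352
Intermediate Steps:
I(T, W) = -2*T
(I(5, -6) + B(2, 1))*44 = (-2*5 + 2)*44 = (-10 + 2)*44 = -8*44 = -352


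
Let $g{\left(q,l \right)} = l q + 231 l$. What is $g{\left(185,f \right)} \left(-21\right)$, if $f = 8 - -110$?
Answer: $-1030848$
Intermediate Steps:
$f = 118$ ($f = 8 + 110 = 118$)
$g{\left(q,l \right)} = 231 l + l q$
$g{\left(185,f \right)} \left(-21\right) = 118 \left(231 + 185\right) \left(-21\right) = 118 \cdot 416 \left(-21\right) = 49088 \left(-21\right) = -1030848$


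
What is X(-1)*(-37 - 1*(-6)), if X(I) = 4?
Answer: -124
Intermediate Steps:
X(-1)*(-37 - 1*(-6)) = 4*(-37 - 1*(-6)) = 4*(-37 + 6) = 4*(-31) = -124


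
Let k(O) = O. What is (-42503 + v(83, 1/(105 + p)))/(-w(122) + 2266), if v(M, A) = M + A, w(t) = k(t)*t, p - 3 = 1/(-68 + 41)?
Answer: 41218091/12260490 ≈ 3.3619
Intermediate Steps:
p = 80/27 (p = 3 + 1/(-68 + 41) = 3 + 1/(-27) = 3 - 1/27 = 80/27 ≈ 2.9630)
w(t) = t**2 (w(t) = t*t = t**2)
v(M, A) = A + M
(-42503 + v(83, 1/(105 + p)))/(-w(122) + 2266) = (-42503 + (1/(105 + 80/27) + 83))/(-1*122**2 + 2266) = (-42503 + (1/(2915/27) + 83))/(-1*14884 + 2266) = (-42503 + (27/2915 + 83))/(-14884 + 2266) = (-42503 + 241972/2915)/(-12618) = -123654273/2915*(-1/12618) = 41218091/12260490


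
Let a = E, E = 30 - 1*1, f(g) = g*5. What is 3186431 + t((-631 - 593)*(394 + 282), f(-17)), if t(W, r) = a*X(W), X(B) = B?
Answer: -20808865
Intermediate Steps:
f(g) = 5*g
E = 29 (E = 30 - 1 = 29)
a = 29
t(W, r) = 29*W
3186431 + t((-631 - 593)*(394 + 282), f(-17)) = 3186431 + 29*((-631 - 593)*(394 + 282)) = 3186431 + 29*(-1224*676) = 3186431 + 29*(-827424) = 3186431 - 23995296 = -20808865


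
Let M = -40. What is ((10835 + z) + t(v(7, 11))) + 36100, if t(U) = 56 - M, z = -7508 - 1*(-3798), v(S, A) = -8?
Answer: 43321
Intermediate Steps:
z = -3710 (z = -7508 + 3798 = -3710)
t(U) = 96 (t(U) = 56 - 1*(-40) = 56 + 40 = 96)
((10835 + z) + t(v(7, 11))) + 36100 = ((10835 - 3710) + 96) + 36100 = (7125 + 96) + 36100 = 7221 + 36100 = 43321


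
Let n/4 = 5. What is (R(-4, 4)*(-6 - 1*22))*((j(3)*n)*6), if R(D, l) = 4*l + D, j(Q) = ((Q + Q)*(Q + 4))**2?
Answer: -71124480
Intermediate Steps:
n = 20 (n = 4*5 = 20)
j(Q) = 4*Q**2*(4 + Q)**2 (j(Q) = ((2*Q)*(4 + Q))**2 = (2*Q*(4 + Q))**2 = 4*Q**2*(4 + Q)**2)
R(D, l) = D + 4*l
(R(-4, 4)*(-6 - 1*22))*((j(3)*n)*6) = ((-4 + 4*4)*(-6 - 1*22))*(((4*3**2*(4 + 3)**2)*20)*6) = ((-4 + 16)*(-6 - 22))*(((4*9*7**2)*20)*6) = (12*(-28))*(((4*9*49)*20)*6) = -336*1764*20*6 = -11854080*6 = -336*211680 = -71124480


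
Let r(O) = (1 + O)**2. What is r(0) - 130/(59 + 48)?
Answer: -23/107 ≈ -0.21495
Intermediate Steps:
r(0) - 130/(59 + 48) = (1 + 0)**2 - 130/(59 + 48) = 1**2 - 130/107 = 1 + (1/107)*(-130) = 1 - 130/107 = -23/107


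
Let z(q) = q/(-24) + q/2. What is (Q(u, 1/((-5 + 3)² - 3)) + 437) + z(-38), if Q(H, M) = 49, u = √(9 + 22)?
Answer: 5623/12 ≈ 468.58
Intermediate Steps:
z(q) = 11*q/24 (z(q) = q*(-1/24) + q*(½) = -q/24 + q/2 = 11*q/24)
u = √31 ≈ 5.5678
(Q(u, 1/((-5 + 3)² - 3)) + 437) + z(-38) = (49 + 437) + (11/24)*(-38) = 486 - 209/12 = 5623/12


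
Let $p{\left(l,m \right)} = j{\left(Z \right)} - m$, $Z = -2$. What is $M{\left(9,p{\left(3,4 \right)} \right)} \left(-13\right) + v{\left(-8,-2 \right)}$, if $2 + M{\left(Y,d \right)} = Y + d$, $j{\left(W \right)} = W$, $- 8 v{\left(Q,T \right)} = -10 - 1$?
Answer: $- \frac{93}{8} \approx -11.625$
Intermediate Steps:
$v{\left(Q,T \right)} = \frac{11}{8}$ ($v{\left(Q,T \right)} = - \frac{-10 - 1}{8} = \left(- \frac{1}{8}\right) \left(-11\right) = \frac{11}{8}$)
$p{\left(l,m \right)} = -2 - m$
$M{\left(Y,d \right)} = -2 + Y + d$ ($M{\left(Y,d \right)} = -2 + \left(Y + d\right) = -2 + Y + d$)
$M{\left(9,p{\left(3,4 \right)} \right)} \left(-13\right) + v{\left(-8,-2 \right)} = \left(-2 + 9 - 6\right) \left(-13\right) + \frac{11}{8} = 1 \left(-13\right) + \frac{11}{8} = -13 + \frac{11}{8} = - \frac{93}{8}$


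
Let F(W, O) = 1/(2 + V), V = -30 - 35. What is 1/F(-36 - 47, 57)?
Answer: -63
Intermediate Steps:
V = -65
F(W, O) = -1/63 (F(W, O) = 1/(2 - 65) = 1/(-63) = -1/63)
1/F(-36 - 47, 57) = 1/(-1/63) = -63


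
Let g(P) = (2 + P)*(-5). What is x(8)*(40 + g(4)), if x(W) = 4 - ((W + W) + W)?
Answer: -200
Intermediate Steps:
x(W) = 4 - 3*W (x(W) = 4 - (2*W + W) = 4 - 3*W)
g(P) = -10 - 5*P
x(8)*(40 + g(4)) = (4 - 3*8)*(40 + (-10 - 5*4)) = (4 - 24)*(40 + (-10 - 20)) = -20*(40 - 30) = -20*10 = -200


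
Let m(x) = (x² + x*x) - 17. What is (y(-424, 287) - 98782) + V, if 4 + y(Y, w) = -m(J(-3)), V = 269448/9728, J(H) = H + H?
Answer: -120156975/1216 ≈ -98813.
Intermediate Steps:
J(H) = 2*H
m(x) = -17 + 2*x² (m(x) = (x² + x²) - 17 = 2*x² - 17 = -17 + 2*x²)
V = 33681/1216 (V = 269448*(1/9728) = 33681/1216 ≈ 27.698)
y(Y, w) = -59 (y(Y, w) = -4 - (-17 + 2*(2*(-3))²) = -4 - (-17 + 2*(-6)²) = -4 - (-17 + 2*36) = -4 - (-17 + 72) = -4 - 1*55 = -4 - 55 = -59)
(y(-424, 287) - 98782) + V = (-59 - 98782) + 33681/1216 = -98841 + 33681/1216 = -120156975/1216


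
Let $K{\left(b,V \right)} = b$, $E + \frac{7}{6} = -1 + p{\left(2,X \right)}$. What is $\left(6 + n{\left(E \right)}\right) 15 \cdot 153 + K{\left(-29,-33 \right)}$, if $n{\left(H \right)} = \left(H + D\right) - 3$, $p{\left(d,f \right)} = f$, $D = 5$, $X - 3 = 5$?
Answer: $\frac{63437}{2} \approx 31719.0$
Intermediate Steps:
$X = 8$ ($X = 3 + 5 = 8$)
$E = \frac{35}{6}$ ($E = - \frac{7}{6} + \left(-1 + 8\right) = - \frac{7}{6} + 7 = \frac{35}{6} \approx 5.8333$)
$n{\left(H \right)} = 2 + H$ ($n{\left(H \right)} = \left(H + 5\right) - 3 = \left(5 + H\right) - 3 = 2 + H$)
$\left(6 + n{\left(E \right)}\right) 15 \cdot 153 + K{\left(-29,-33 \right)} = \left(6 + \left(2 + \frac{35}{6}\right)\right) 15 \cdot 153 - 29 = \left(6 + \frac{47}{6}\right) 15 \cdot 153 - 29 = \frac{83}{6} \cdot 15 \cdot 153 - 29 = \frac{415}{2} \cdot 153 - 29 = \frac{63495}{2} - 29 = \frac{63437}{2}$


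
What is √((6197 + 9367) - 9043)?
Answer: √6521 ≈ 80.753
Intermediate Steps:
√((6197 + 9367) - 9043) = √(15564 - 9043) = √6521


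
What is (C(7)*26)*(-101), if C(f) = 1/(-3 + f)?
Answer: -1313/2 ≈ -656.50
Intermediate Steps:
(C(7)*26)*(-101) = (26/(-3 + 7))*(-101) = (26/4)*(-101) = ((¼)*26)*(-101) = (13/2)*(-101) = -1313/2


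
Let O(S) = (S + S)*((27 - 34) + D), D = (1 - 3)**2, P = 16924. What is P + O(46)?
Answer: 16648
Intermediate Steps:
D = 4 (D = (-2)**2 = 4)
O(S) = -6*S (O(S) = (S + S)*((27 - 34) + 4) = (2*S)*(-7 + 4) = (2*S)*(-3) = -6*S)
P + O(46) = 16924 - 6*46 = 16924 - 276 = 16648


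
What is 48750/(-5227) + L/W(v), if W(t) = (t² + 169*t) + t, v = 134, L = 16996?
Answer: -474260477/53231768 ≈ -8.9093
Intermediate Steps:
W(t) = t² + 170*t
48750/(-5227) + L/W(v) = 48750/(-5227) + 16996/((134*(170 + 134))) = 48750*(-1/5227) + 16996/((134*304)) = -48750/5227 + 16996/40736 = -48750/5227 + 16996*(1/40736) = -48750/5227 + 4249/10184 = -474260477/53231768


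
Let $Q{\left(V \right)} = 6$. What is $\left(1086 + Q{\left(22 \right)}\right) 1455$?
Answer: $1588860$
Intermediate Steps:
$\left(1086 + Q{\left(22 \right)}\right) 1455 = \left(1086 + 6\right) 1455 = 1092 \cdot 1455 = 1588860$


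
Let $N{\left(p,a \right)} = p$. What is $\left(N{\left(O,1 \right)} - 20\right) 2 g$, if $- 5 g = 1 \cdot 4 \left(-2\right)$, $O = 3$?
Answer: $- \frac{272}{5} \approx -54.4$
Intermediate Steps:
$g = \frac{8}{5}$ ($g = - \frac{1 \cdot 4 \left(-2\right)}{5} = - \frac{4 \left(-2\right)}{5} = \left(- \frac{1}{5}\right) \left(-8\right) = \frac{8}{5} \approx 1.6$)
$\left(N{\left(O,1 \right)} - 20\right) 2 g = \left(3 - 20\right) 2 \cdot \frac{8}{5} = \left(-17\right) 2 \cdot \frac{8}{5} = \left(-34\right) \frac{8}{5} = - \frac{272}{5}$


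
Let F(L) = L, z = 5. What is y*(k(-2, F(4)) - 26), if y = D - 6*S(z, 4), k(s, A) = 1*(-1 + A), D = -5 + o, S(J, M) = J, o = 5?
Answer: 690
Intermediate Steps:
D = 0 (D = -5 + 5 = 0)
k(s, A) = -1 + A
y = -30 (y = 0 - 6*5 = 0 - 1*30 = 0 - 30 = -30)
y*(k(-2, F(4)) - 26) = -30*((-1 + 4) - 26) = -30*(3 - 26) = -30*(-23) = 690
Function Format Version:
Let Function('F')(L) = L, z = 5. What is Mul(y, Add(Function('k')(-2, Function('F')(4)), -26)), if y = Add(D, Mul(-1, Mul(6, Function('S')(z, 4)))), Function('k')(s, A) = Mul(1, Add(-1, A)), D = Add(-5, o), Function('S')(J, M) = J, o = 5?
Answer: 690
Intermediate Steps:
D = 0 (D = Add(-5, 5) = 0)
Function('k')(s, A) = Add(-1, A)
y = -30 (y = Add(0, Mul(-1, Mul(6, 5))) = Add(0, Mul(-1, 30)) = Add(0, -30) = -30)
Mul(y, Add(Function('k')(-2, Function('F')(4)), -26)) = Mul(-30, Add(Add(-1, 4), -26)) = Mul(-30, Add(3, -26)) = Mul(-30, -23) = 690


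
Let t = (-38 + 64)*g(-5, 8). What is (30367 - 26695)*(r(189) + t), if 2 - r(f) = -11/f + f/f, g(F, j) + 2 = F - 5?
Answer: -7992448/7 ≈ -1.1418e+6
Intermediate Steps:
g(F, j) = -7 + F (g(F, j) = -2 + (F - 5) = -2 + (-5 + F) = -7 + F)
r(f) = 1 + 11/f (r(f) = 2 - (-11/f + f/f) = 2 - (-11/f + 1) = 2 - (1 - 11/f) = 2 + (-1 + 11/f) = 1 + 11/f)
t = -312 (t = (-38 + 64)*(-7 - 5) = 26*(-12) = -312)
(30367 - 26695)*(r(189) + t) = (30367 - 26695)*((11 + 189)/189 - 312) = 3672*((1/189)*200 - 312) = 3672*(200/189 - 312) = 3672*(-58768/189) = -7992448/7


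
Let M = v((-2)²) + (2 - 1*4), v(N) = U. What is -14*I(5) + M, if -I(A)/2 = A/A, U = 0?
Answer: 26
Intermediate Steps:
v(N) = 0
I(A) = -2 (I(A) = -2*A/A = -2*1 = -2)
M = -2 (M = 0 + (2 - 1*4) = 0 + (2 - 4) = 0 - 2 = -2)
-14*I(5) + M = -14*(-2) - 2 = 28 - 2 = 26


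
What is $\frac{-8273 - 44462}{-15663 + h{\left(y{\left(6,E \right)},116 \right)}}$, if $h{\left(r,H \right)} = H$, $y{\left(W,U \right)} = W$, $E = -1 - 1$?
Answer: $\frac{52735}{15547} \approx 3.392$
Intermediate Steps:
$E = -2$ ($E = -1 - 1 = -2$)
$\frac{-8273 - 44462}{-15663 + h{\left(y{\left(6,E \right)},116 \right)}} = \frac{-8273 - 44462}{-15663 + 116} = - \frac{52735}{-15547} = \left(-52735\right) \left(- \frac{1}{15547}\right) = \frac{52735}{15547}$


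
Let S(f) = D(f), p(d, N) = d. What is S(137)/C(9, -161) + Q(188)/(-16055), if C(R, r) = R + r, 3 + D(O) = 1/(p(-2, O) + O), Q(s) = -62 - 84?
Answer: 24953/866970 ≈ 0.028782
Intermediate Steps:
Q(s) = -146
D(O) = -3 + 1/(-2 + O)
S(f) = (7 - 3*f)/(-2 + f)
S(137)/C(9, -161) + Q(188)/(-16055) = ((7 - 3*137)/(-2 + 137))/(9 - 161) - 146/(-16055) = ((7 - 411)/135)/(-152) - 146*(-1/16055) = ((1/135)*(-404))*(-1/152) + 146/16055 = -404/135*(-1/152) + 146/16055 = 101/5130 + 146/16055 = 24953/866970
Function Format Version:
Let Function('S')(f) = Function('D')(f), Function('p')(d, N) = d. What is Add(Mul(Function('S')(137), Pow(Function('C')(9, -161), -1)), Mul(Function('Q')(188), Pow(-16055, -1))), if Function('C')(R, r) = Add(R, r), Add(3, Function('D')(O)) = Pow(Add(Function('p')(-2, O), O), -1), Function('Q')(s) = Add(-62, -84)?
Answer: Rational(24953, 866970) ≈ 0.028782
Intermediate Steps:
Function('Q')(s) = -146
Function('D')(O) = Add(-3, Pow(Add(-2, O), -1))
Function('S')(f) = Mul(Pow(Add(-2, f), -1), Add(7, Mul(-3, f)))
Add(Mul(Function('S')(137), Pow(Function('C')(9, -161), -1)), Mul(Function('Q')(188), Pow(-16055, -1))) = Add(Mul(Mul(Pow(Add(-2, 137), -1), Add(7, Mul(-3, 137))), Pow(Add(9, -161), -1)), Mul(-146, Pow(-16055, -1))) = Add(Mul(Mul(Pow(135, -1), Add(7, -411)), Pow(-152, -1)), Mul(-146, Rational(-1, 16055))) = Add(Mul(Mul(Rational(1, 135), -404), Rational(-1, 152)), Rational(146, 16055)) = Add(Mul(Rational(-404, 135), Rational(-1, 152)), Rational(146, 16055)) = Add(Rational(101, 5130), Rational(146, 16055)) = Rational(24953, 866970)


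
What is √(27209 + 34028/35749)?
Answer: √34774073613181/35749 ≈ 164.95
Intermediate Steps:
√(27209 + 34028/35749) = √(972728569/35749) = √34774073613181/35749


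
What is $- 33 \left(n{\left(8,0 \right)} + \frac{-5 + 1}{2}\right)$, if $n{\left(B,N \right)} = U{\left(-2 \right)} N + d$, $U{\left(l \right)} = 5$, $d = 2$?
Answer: $0$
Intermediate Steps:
$n{\left(B,N \right)} = 2 + 5 N$ ($n{\left(B,N \right)} = 5 N + 2 = 2 + 5 N$)
$- 33 \left(n{\left(8,0 \right)} + \frac{-5 + 1}{2}\right) = - 33 \left(\left(2 + 5 \cdot 0\right) + \frac{-5 + 1}{2}\right) = - 33 \left(\left(2 + 0\right) + \frac{1}{2} \left(-4\right)\right) = - 33 \left(2 - 2\right) = \left(-33\right) 0 = 0$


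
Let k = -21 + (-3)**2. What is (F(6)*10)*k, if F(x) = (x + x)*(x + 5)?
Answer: -15840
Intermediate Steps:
k = -12 (k = -21 + 9 = -12)
F(x) = 2*x*(5 + x) (F(x) = (2*x)*(5 + x) = 2*x*(5 + x))
(F(6)*10)*k = ((2*6*(5 + 6))*10)*(-12) = ((2*6*11)*10)*(-12) = (132*10)*(-12) = 1320*(-12) = -15840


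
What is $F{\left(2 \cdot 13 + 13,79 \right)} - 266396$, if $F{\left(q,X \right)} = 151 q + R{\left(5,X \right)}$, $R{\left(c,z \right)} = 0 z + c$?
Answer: $-260502$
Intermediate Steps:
$R{\left(c,z \right)} = c$ ($R{\left(c,z \right)} = 0 + c = c$)
$F{\left(q,X \right)} = 5 + 151 q$ ($F{\left(q,X \right)} = 151 q + 5 = 5 + 151 q$)
$F{\left(2 \cdot 13 + 13,79 \right)} - 266396 = \left(5 + 151 \left(2 \cdot 13 + 13\right)\right) - 266396 = \left(5 + 151 \left(26 + 13\right)\right) - 266396 = \left(5 + 151 \cdot 39\right) - 266396 = \left(5 + 5889\right) - 266396 = 5894 - 266396 = -260502$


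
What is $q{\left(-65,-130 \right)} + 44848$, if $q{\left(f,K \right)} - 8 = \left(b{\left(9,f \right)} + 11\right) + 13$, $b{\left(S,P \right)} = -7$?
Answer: $44873$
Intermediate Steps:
$q{\left(f,K \right)} = 25$ ($q{\left(f,K \right)} = 8 + \left(\left(-7 + 11\right) + 13\right) = 8 + \left(4 + 13\right) = 8 + 17 = 25$)
$q{\left(-65,-130 \right)} + 44848 = 25 + 44848 = 44873$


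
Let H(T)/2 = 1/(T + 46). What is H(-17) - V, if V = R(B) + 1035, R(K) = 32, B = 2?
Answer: -30941/29 ≈ -1066.9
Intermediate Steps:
V = 1067 (V = 32 + 1035 = 1067)
H(T) = 2/(46 + T) (H(T) = 2/(T + 46) = 2/(46 + T))
H(-17) - V = 2/(46 - 17) - 1*1067 = 2/29 - 1067 = -30941/29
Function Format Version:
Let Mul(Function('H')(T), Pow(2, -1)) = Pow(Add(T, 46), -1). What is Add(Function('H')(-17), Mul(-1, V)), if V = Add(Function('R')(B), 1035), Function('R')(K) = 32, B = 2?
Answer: Rational(-30941, 29) ≈ -1066.9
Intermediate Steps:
V = 1067 (V = Add(32, 1035) = 1067)
Function('H')(T) = Mul(2, Pow(Add(46, T), -1)) (Function('H')(T) = Mul(2, Pow(Add(T, 46), -1)) = Mul(2, Pow(Add(46, T), -1)))
Add(Function('H')(-17), Mul(-1, V)) = Add(Mul(2, Pow(Add(46, -17), -1)), Mul(-1, 1067)) = Add(Mul(2, Pow(29, -1)), -1067) = Add(Mul(2, Rational(1, 29)), -1067) = Add(Rational(2, 29), -1067) = Rational(-30941, 29)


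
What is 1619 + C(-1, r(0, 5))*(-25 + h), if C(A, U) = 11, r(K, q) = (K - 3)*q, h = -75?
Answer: 519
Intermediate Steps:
r(K, q) = q*(-3 + K) (r(K, q) = (-3 + K)*q = q*(-3 + K))
1619 + C(-1, r(0, 5))*(-25 + h) = 1619 + 11*(-25 - 75) = 1619 + 11*(-100) = 1619 - 1100 = 519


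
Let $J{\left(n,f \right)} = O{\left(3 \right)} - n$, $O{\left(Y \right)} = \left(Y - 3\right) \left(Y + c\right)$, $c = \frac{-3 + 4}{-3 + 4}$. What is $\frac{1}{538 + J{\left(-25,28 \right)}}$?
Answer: $\frac{1}{563} \approx 0.0017762$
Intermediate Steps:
$c = 1$ ($c = 1 \cdot 1^{-1} = 1 \cdot 1 = 1$)
$O{\left(Y \right)} = \left(1 + Y\right) \left(-3 + Y\right)$ ($O{\left(Y \right)} = \left(Y - 3\right) \left(Y + 1\right) = \left(-3 + Y\right) \left(1 + Y\right) = \left(1 + Y\right) \left(-3 + Y\right)$)
$J{\left(n,f \right)} = - n$ ($J{\left(n,f \right)} = \left(-3 + 3^{2} - 6\right) - n = \left(-3 + 9 - 6\right) - n = 0 - n = - n$)
$\frac{1}{538 + J{\left(-25,28 \right)}} = \frac{1}{538 - -25} = \frac{1}{538 + 25} = \frac{1}{563}$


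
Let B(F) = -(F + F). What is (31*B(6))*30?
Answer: -11160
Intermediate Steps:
B(F) = -2*F
(31*B(6))*30 = (31*(-2*6))*30 = (31*(-12))*30 = -372*30 = -11160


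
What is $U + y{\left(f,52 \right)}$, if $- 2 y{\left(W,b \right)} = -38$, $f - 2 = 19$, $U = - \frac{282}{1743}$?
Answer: $\frac{10945}{581} \approx 18.838$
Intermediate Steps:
$U = - \frac{94}{581}$ ($U = \left(-282\right) \frac{1}{1743} = - \frac{94}{581} \approx -0.16179$)
$f = 21$ ($f = 2 + 19 = 21$)
$y{\left(W,b \right)} = 19$ ($y{\left(W,b \right)} = \left(- \frac{1}{2}\right) \left(-38\right) = 19$)
$U + y{\left(f,52 \right)} = - \frac{94}{581} + 19 = \frac{10945}{581}$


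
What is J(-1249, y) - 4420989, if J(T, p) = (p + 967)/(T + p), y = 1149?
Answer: -110525254/25 ≈ -4.4210e+6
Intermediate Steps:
J(T, p) = (967 + p)/(T + p)
J(-1249, y) - 4420989 = (967 + 1149)/(-1249 + 1149) - 4420989 = 2116/(-100) - 4420989 = -1/100*2116 - 4420989 = -529/25 - 4420989 = -110525254/25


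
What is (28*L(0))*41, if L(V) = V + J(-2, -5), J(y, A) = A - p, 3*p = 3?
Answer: -6888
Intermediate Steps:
p = 1 (p = (⅓)*3 = 1)
J(y, A) = -1 + A (J(y, A) = A - 1*1 = A - 1 = -1 + A)
L(V) = -6 + V (L(V) = V + (-1 - 5) = V - 6 = -6 + V)
(28*L(0))*41 = (28*(-6 + 0))*41 = (28*(-6))*41 = -168*41 = -6888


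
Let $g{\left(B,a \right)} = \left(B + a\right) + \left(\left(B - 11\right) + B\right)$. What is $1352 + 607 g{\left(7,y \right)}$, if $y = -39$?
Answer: $-16251$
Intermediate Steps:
$g{\left(B,a \right)} = -11 + a + 3 B$ ($g{\left(B,a \right)} = \left(B + a\right) + \left(\left(-11 + B\right) + B\right) = \left(B + a\right) + \left(-11 + 2 B\right) = -11 + a + 3 B$)
$1352 + 607 g{\left(7,y \right)} = 1352 + 607 \left(-11 - 39 + 3 \cdot 7\right) = 1352 + 607 \left(-11 - 39 + 21\right) = 1352 + 607 \left(-29\right) = 1352 - 17603 = -16251$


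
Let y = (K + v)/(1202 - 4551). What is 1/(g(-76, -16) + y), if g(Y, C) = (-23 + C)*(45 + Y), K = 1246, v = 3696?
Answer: 3349/4043999 ≈ 0.00082814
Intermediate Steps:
y = -4942/3349 (y = (1246 + 3696)/(1202 - 4551) = 4942/(-3349) = 4942*(-1/3349) = -4942/3349 ≈ -1.4757)
1/(g(-76, -16) + y) = 1/((-1035 - 23*(-76) + 45*(-16) - 16*(-76)) - 4942/3349) = 1/((-1035 + 1748 - 720 + 1216) - 4942/3349) = 1/(1209 - 4942/3349) = 1/(4043999/3349) = 3349/4043999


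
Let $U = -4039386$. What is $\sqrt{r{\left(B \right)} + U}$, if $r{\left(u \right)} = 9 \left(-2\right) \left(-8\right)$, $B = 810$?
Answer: $i \sqrt{4039242} \approx 2009.8 i$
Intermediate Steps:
$r{\left(u \right)} = 144$ ($r{\left(u \right)} = \left(-18\right) \left(-8\right) = 144$)
$\sqrt{r{\left(B \right)} + U} = \sqrt{144 - 4039386} = \sqrt{-4039242} = i \sqrt{4039242}$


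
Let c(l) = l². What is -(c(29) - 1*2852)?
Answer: 2011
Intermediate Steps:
-(c(29) - 1*2852) = -(29² - 1*2852) = -(841 - 2852) = -1*(-2011) = 2011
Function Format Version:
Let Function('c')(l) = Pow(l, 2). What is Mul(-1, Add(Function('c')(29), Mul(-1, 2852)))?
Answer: 2011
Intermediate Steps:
Mul(-1, Add(Function('c')(29), Mul(-1, 2852))) = Mul(-1, Add(Pow(29, 2), Mul(-1, 2852))) = Mul(-1, Add(841, -2852)) = Mul(-1, -2011) = 2011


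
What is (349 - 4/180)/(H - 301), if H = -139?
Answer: -1963/2475 ≈ -0.79313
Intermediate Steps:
(349 - 4/180)/(H - 301) = (349 - 4/180)/(-139 - 301) = (349 - 4*1/180)/(-440) = (349 - 1/45)*(-1/440) = (15704/45)*(-1/440) = -1963/2475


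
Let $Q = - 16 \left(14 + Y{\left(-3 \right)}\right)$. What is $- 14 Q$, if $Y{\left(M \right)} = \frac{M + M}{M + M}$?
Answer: $3360$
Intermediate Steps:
$Y{\left(M \right)} = 1$ ($Y{\left(M \right)} = \frac{2 M}{2 M} = 2 M \frac{1}{2 M} = 1$)
$Q = -240$ ($Q = - 16 \left(14 + 1\right) = \left(-16\right) 15 = -240$)
$- 14 Q = \left(-14\right) \left(-240\right) = 3360$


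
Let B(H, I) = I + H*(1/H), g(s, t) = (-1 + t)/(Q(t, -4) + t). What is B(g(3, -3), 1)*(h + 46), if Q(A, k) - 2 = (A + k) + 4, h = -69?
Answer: -46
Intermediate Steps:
Q(A, k) = 6 + A + k (Q(A, k) = 2 + ((A + k) + 4) = 2 + (4 + A + k) = 6 + A + k)
g(s, t) = (-1 + t)/(2 + 2*t) (g(s, t) = (-1 + t)/((6 + t - 4) + t) = (-1 + t)/((2 + t) + t) = (-1 + t)/(2 + 2*t))
B(H, I) = 1 + I (B(H, I) = I + H/H = I + 1 = 1 + I)
B(g(3, -3), 1)*(h + 46) = (1 + 1)*(-69 + 46) = 2*(-23) = -46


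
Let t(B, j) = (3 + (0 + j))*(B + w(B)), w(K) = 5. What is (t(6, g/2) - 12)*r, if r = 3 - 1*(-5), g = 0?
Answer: 168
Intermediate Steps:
t(B, j) = (3 + j)*(5 + B) (t(B, j) = (3 + (0 + j))*(B + 5) = (3 + j)*(5 + B))
r = 8 (r = 3 + 5 = 8)
(t(6, g/2) - 12)*r = ((15 + 3*6 + 5*(0/2) + 6*(0/2)) - 12)*8 = ((15 + 18 + 5*(0*(½)) + 6*(0*(½))) - 12)*8 = ((15 + 18 + 5*0 + 6*0) - 12)*8 = ((15 + 18 + 0 + 0) - 12)*8 = (33 - 12)*8 = 21*8 = 168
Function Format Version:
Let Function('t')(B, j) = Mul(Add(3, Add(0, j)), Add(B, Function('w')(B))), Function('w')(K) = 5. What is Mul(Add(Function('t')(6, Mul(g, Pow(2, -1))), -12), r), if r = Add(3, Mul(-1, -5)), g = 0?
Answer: 168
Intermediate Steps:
Function('t')(B, j) = Mul(Add(3, j), Add(5, B)) (Function('t')(B, j) = Mul(Add(3, Add(0, j)), Add(B, 5)) = Mul(Add(3, j), Add(5, B)))
r = 8 (r = Add(3, 5) = 8)
Mul(Add(Function('t')(6, Mul(g, Pow(2, -1))), -12), r) = Mul(Add(Add(15, Mul(3, 6), Mul(5, Mul(0, Pow(2, -1))), Mul(6, Mul(0, Pow(2, -1)))), -12), 8) = Mul(Add(Add(15, 18, Mul(5, Mul(0, Rational(1, 2))), Mul(6, Mul(0, Rational(1, 2)))), -12), 8) = Mul(Add(Add(15, 18, Mul(5, 0), Mul(6, 0)), -12), 8) = Mul(Add(Add(15, 18, 0, 0), -12), 8) = Mul(Add(33, -12), 8) = Mul(21, 8) = 168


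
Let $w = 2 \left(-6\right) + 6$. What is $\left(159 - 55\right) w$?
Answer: $-624$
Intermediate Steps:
$w = -6$ ($w = -12 + 6 = -6$)
$\left(159 - 55\right) w = \left(159 - 55\right) \left(-6\right) = 104 \left(-6\right) = -624$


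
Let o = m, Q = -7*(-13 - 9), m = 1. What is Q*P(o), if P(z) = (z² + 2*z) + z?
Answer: 616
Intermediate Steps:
Q = 154 (Q = -7*(-22) = 154)
o = 1
P(z) = z² + 3*z
Q*P(o) = 154*(1*(3 + 1)) = 154*(1*4) = 154*4 = 616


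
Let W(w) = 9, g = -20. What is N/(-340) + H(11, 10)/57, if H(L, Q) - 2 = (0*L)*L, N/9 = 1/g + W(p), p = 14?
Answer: -78227/387600 ≈ -0.20182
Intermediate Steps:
N = 1611/20 (N = 9*(1/(-20) + 9) = 9*(-1/20 + 9) = 9*(179/20) = 1611/20 ≈ 80.550)
H(L, Q) = 2 (H(L, Q) = 2 + (0*L)*L = 2 + 0*L = 2 + 0 = 2)
N/(-340) + H(11, 10)/57 = (1611/20)/(-340) + 2/57 = (1611/20)*(-1/340) + 2*(1/57) = -1611/6800 + 2/57 = -78227/387600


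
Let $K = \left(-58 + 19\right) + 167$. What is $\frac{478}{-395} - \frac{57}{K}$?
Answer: $- \frac{83699}{50560} \approx -1.6554$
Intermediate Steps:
$K = 128$ ($K = -39 + 167 = 128$)
$\frac{478}{-395} - \frac{57}{K} = \frac{478}{-395} - \frac{57}{128} = 478 \left(- \frac{1}{395}\right) - \frac{57}{128} = - \frac{478}{395} - \frac{57}{128} = - \frac{83699}{50560}$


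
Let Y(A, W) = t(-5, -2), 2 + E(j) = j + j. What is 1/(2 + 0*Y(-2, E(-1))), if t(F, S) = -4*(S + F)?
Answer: 1/2 ≈ 0.50000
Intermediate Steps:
t(F, S) = -4*F - 4*S (t(F, S) = -4*(F + S) = -4*F - 4*S)
E(j) = -2 + 2*j (E(j) = -2 + (j + j) = -2 + 2*j)
Y(A, W) = 28 (Y(A, W) = -4*(-5) - 4*(-2) = 20 + 8 = 28)
1/(2 + 0*Y(-2, E(-1))) = 1/(2 + 0*28) = 1/(2 + 0) = 1/2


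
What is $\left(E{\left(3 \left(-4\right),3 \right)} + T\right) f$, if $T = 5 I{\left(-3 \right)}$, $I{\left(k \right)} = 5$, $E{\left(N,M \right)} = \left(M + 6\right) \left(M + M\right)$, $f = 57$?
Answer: $4503$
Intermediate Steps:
$E{\left(N,M \right)} = 2 M \left(6 + M\right)$ ($E{\left(N,M \right)} = \left(6 + M\right) 2 M = 2 M \left(6 + M\right)$)
$T = 25$ ($T = 5 \cdot 5 = 25$)
$\left(E{\left(3 \left(-4\right),3 \right)} + T\right) f = \left(2 \cdot 3 \left(6 + 3\right) + 25\right) 57 = \left(2 \cdot 3 \cdot 9 + 25\right) 57 = \left(54 + 25\right) 57 = 79 \cdot 57 = 4503$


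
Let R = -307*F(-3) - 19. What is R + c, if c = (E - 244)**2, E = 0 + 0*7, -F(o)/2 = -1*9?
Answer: 53991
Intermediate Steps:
F(o) = 18 (F(o) = -(-2)*9 = -2*(-9) = 18)
E = 0 (E = 0 + 0 = 0)
R = -5545 (R = -307*18 - 19 = -5526 - 19 = -5545)
c = 59536 (c = (0 - 244)**2 = (-244)**2 = 59536)
R + c = -5545 + 59536 = 53991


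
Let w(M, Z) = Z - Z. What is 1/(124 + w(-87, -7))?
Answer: 1/124 ≈ 0.0080645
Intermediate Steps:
w(M, Z) = 0
1/(124 + w(-87, -7)) = 1/(124 + 0) = 1/124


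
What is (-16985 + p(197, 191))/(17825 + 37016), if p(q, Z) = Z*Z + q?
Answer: 19693/54841 ≈ 0.35909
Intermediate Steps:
p(q, Z) = q + Z² (p(q, Z) = Z² + q = q + Z²)
(-16985 + p(197, 191))/(17825 + 37016) = (-16985 + (197 + 191²))/(17825 + 37016) = (-16985 + (197 + 36481))/54841 = (-16985 + 36678)*(1/54841) = 19693*(1/54841) = 19693/54841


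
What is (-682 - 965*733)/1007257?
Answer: -708027/1007257 ≈ -0.70293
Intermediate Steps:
(-682 - 965*733)/1007257 = (-682 - 707345)*(1/1007257) = -708027*1/1007257 = -708027/1007257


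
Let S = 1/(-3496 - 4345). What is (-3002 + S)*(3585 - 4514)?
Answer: 21867436507/7841 ≈ 2.7889e+6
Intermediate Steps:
S = -1/7841 (S = 1/(-7841) = -1/7841 ≈ -0.00012753)
(-3002 + S)*(3585 - 4514) = (-3002 - 1/7841)*(3585 - 4514) = -23538683/7841*(-929) = 21867436507/7841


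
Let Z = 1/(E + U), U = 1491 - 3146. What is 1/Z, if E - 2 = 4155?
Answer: 2502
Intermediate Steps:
U = -1655
E = 4157 (E = 2 + 4155 = 4157)
Z = 1/2502 (Z = 1/(4157 - 1655) = 1/2502 ≈ 0.00039968)
1/Z = 1/(1/2502) = 2502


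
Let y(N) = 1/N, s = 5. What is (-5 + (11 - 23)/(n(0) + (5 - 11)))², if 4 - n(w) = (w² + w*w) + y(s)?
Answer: 25/121 ≈ 0.20661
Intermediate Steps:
y(N) = 1/N
n(w) = 19/5 - 2*w² (n(w) = 4 - ((w² + w*w) + 1/5) = 4 - ((w² + w²) + ⅕) = 4 - (2*w² + ⅕) = 4 - (⅕ + 2*w²) = 4 + (-⅕ - 2*w²) = 19/5 - 2*w²)
(-5 + (11 - 23)/(n(0) + (5 - 11)))² = (-5 + (11 - 23)/((19/5 - 2*0²) + (5 - 11)))² = (-5 - 12/((19/5 - 2*0) - 6))² = (-5 - 12/((19/5 + 0) - 6))² = (-5 - 12/(19/5 - 6))² = (-5 - 12/(-11/5))² = (-5 - 12*(-5/11))² = (-5 + 60/11)² = (5/11)² = 25/121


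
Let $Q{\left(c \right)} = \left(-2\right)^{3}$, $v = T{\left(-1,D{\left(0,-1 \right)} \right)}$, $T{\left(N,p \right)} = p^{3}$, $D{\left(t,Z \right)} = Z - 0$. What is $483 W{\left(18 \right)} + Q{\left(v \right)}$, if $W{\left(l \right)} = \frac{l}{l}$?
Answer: $475$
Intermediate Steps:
$D{\left(t,Z \right)} = Z$ ($D{\left(t,Z \right)} = Z + 0 = Z$)
$v = -1$ ($v = \left(-1\right)^{3} = -1$)
$W{\left(l \right)} = 1$
$Q{\left(c \right)} = -8$
$483 W{\left(18 \right)} + Q{\left(v \right)} = 483 \cdot 1 - 8 = 483 - 8 = 475$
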